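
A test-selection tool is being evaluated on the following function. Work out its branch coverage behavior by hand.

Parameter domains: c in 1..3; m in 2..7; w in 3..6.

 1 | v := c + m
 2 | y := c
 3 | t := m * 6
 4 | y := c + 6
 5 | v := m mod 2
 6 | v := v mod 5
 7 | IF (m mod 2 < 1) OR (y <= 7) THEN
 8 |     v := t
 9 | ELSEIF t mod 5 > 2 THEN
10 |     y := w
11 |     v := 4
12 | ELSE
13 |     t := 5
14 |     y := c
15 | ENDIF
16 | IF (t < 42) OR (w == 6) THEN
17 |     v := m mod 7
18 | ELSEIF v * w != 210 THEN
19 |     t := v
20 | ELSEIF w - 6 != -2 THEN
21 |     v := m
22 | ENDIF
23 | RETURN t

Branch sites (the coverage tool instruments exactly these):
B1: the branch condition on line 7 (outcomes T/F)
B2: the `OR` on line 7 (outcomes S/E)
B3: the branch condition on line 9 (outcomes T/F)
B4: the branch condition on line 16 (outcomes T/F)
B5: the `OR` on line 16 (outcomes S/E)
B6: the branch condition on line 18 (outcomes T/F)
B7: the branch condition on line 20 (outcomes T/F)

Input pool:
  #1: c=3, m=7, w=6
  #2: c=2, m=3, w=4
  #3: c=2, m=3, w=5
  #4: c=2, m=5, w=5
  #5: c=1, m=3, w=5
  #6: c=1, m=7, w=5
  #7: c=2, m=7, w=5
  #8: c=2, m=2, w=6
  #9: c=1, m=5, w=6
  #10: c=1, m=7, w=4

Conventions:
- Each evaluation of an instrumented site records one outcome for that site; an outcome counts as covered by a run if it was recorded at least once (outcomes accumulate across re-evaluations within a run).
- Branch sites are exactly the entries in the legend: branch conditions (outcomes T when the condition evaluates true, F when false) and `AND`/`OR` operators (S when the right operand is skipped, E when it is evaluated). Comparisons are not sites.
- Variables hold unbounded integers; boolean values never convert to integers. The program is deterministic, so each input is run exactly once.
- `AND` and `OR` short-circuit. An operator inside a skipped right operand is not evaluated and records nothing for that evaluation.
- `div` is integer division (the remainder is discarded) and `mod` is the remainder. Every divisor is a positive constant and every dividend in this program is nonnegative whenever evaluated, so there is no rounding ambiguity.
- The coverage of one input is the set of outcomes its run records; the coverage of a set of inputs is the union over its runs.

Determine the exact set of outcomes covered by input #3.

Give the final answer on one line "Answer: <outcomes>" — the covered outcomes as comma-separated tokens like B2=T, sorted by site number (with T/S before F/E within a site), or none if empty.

Tracing the run of input #3 (c=2, m=3, w=5):
  B2->E, B1->F, B3->T, B5->S, B4->T
collecting distinct outcomes: B1=F, B2=E, B3=T, B4=T, B5=S

Answer: B1=F, B2=E, B3=T, B4=T, B5=S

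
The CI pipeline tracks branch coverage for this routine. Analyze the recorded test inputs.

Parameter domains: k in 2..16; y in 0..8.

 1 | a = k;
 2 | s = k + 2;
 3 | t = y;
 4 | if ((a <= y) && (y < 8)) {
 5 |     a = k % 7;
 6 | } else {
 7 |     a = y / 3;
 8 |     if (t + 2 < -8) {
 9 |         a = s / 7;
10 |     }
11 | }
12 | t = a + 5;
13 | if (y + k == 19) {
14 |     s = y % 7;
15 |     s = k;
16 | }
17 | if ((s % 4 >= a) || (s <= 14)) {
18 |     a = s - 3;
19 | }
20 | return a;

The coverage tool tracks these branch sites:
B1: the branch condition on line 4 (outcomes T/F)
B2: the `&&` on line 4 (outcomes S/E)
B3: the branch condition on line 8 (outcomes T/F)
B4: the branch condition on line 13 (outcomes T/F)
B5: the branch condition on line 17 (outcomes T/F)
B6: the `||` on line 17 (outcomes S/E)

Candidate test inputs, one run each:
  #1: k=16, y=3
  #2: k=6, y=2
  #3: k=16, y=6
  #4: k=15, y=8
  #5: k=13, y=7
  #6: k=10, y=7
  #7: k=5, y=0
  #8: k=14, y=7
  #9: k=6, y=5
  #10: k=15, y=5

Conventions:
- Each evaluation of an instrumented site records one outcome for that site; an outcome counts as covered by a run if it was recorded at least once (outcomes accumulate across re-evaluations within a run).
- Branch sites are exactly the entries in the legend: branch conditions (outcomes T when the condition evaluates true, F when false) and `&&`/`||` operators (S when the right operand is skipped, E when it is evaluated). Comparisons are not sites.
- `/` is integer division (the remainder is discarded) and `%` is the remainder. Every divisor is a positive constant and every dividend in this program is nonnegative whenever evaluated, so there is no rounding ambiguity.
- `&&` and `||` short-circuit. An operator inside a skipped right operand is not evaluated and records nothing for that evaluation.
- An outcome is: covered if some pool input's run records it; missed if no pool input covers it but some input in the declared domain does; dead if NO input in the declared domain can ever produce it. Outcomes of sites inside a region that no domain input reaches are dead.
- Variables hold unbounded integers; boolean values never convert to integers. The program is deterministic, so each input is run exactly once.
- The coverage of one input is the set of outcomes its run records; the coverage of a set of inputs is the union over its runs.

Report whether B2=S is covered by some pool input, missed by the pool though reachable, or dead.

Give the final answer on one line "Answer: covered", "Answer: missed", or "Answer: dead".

B2=S is recorded by pool input(s) 1, 2, 3, 4, 5, 6, 7, 8, 9, 10 -> covered

Answer: covered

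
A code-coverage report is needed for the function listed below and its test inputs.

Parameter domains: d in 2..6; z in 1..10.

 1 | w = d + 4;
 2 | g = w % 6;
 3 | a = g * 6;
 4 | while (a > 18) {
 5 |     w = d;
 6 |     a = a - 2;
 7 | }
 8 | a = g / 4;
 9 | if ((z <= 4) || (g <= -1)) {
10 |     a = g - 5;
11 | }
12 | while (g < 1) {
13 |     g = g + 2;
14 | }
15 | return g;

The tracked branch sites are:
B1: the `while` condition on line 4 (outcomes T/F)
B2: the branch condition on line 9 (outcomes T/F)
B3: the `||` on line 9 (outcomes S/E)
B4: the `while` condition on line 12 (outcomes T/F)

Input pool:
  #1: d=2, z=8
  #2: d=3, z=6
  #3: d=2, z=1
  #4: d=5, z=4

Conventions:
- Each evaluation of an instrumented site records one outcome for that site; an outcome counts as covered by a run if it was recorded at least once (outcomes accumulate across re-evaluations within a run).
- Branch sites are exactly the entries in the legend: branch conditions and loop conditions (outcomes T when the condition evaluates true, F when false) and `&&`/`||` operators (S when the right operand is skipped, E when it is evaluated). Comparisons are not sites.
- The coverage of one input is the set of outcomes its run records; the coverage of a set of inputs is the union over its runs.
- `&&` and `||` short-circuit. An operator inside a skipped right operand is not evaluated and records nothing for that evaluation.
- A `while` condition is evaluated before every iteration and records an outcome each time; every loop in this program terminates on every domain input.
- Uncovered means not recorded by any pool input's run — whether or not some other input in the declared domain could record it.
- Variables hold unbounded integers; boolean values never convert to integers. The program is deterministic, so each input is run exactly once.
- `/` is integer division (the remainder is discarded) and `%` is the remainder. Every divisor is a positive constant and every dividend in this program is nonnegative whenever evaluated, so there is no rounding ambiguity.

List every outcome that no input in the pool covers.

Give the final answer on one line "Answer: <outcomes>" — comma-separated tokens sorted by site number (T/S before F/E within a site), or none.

#1 (d=2, z=8) -> B1->F, B3->E, B2->F, B4->T, B4->F; covered: B1=F, B2=F, B3=E, B4=T, B4=F
#2 (d=3, z=6) -> B1->F, B3->E, B2->F, B4->F; covered: B1=F, B2=F, B3=E, B4=F
#3 (d=2, z=1) -> B1->F, B3->S, B2->T, B4->T, B4->F; covered: B1=F, B2=T, B3=S, B4=T, B4=F
#4 (d=5, z=4) -> B1->F, B3->S, B2->T, B4->F; covered: B1=F, B2=T, B3=S, B4=F
union over the pool: B1=F, B2=T, B2=F, B3=S, B3=E, B4=T, B4=F
uncovered (1 of 8): B1=T

Answer: B1=T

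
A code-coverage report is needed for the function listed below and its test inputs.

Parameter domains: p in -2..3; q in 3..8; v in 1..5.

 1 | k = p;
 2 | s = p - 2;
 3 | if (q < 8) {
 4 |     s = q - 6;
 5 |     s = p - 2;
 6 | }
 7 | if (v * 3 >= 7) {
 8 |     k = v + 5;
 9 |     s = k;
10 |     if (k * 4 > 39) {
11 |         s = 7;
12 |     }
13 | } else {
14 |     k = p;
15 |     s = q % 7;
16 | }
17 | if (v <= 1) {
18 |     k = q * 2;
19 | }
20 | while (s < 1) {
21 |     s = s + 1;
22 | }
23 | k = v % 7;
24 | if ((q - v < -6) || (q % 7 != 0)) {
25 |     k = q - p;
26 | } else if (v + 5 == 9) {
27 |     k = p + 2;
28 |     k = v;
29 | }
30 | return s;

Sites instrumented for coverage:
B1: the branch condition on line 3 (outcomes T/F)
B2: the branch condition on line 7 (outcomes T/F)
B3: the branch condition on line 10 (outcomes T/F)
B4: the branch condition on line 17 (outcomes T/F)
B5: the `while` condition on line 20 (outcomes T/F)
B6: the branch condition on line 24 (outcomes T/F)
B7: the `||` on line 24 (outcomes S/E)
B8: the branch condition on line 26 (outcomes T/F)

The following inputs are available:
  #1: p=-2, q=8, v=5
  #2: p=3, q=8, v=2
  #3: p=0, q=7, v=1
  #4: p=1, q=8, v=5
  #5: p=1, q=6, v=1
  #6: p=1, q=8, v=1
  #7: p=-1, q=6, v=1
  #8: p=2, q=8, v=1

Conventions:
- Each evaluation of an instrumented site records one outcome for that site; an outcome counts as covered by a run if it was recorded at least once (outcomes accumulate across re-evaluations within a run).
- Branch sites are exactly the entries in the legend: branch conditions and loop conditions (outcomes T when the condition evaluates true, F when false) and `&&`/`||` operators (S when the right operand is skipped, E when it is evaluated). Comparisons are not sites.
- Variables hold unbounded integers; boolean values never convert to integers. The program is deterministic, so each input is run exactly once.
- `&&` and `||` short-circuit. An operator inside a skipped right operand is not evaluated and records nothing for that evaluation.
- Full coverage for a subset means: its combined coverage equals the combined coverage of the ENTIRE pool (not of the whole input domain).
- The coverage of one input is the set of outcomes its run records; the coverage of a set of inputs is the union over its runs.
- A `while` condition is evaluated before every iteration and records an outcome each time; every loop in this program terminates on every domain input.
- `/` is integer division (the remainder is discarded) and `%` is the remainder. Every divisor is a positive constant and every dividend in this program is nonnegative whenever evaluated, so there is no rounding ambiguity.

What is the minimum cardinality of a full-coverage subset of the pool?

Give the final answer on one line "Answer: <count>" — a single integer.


input #1, p=-2, q=8, v=5: events B1->F, B2->T, B3->T, B4->F, B5->F, B7->E, B6->T; outcomes B1=F, B2=T, B3=T, B4=F, B5=F, B6=T, B7=E
input #2, p=3, q=8, v=2: events B1->F, B2->F, B4->F, B5->F, B7->E, B6->T; outcomes B1=F, B2=F, B4=F, B5=F, B6=T, B7=E
input #3, p=0, q=7, v=1: events B1->T, B2->F, B4->T, B5->T, B5->F, B7->E, B6->F, B8->F; outcomes B1=T, B2=F, B4=T, B5=T, B5=F, B6=F, B7=E, B8=F
input #4, p=1, q=8, v=5: events B1->F, B2->T, B3->T, B4->F, B5->F, B7->E, B6->T; outcomes B1=F, B2=T, B3=T, B4=F, B5=F, B6=T, B7=E
input #5, p=1, q=6, v=1: events B1->T, B2->F, B4->T, B5->F, B7->E, B6->T; outcomes B1=T, B2=F, B4=T, B5=F, B6=T, B7=E
input #6, p=1, q=8, v=1: events B1->F, B2->F, B4->T, B5->F, B7->E, B6->T; outcomes B1=F, B2=F, B4=T, B5=F, B6=T, B7=E
input #7, p=-1, q=6, v=1: events B1->T, B2->F, B4->T, B5->F, B7->E, B6->T; outcomes B1=T, B2=F, B4=T, B5=F, B6=T, B7=E
input #8, p=2, q=8, v=1: events B1->F, B2->F, B4->T, B5->F, B7->E, B6->T; outcomes B1=F, B2=F, B4=T, B5=F, B6=T, B7=E
union over all inputs: B1=T, B1=F, B2=T, B2=F, B3=T, B4=T, B4=F, B5=T, B5=F, B6=T, B6=F, B7=E, B8=F (13 outcomes)
size 1 is not enough: best union over all size-1 subsets is 8/13
the canonical winner is {1, 3}: size 2, full 13-outcome coverage, earliest index list among size-2 covers
Answer: 2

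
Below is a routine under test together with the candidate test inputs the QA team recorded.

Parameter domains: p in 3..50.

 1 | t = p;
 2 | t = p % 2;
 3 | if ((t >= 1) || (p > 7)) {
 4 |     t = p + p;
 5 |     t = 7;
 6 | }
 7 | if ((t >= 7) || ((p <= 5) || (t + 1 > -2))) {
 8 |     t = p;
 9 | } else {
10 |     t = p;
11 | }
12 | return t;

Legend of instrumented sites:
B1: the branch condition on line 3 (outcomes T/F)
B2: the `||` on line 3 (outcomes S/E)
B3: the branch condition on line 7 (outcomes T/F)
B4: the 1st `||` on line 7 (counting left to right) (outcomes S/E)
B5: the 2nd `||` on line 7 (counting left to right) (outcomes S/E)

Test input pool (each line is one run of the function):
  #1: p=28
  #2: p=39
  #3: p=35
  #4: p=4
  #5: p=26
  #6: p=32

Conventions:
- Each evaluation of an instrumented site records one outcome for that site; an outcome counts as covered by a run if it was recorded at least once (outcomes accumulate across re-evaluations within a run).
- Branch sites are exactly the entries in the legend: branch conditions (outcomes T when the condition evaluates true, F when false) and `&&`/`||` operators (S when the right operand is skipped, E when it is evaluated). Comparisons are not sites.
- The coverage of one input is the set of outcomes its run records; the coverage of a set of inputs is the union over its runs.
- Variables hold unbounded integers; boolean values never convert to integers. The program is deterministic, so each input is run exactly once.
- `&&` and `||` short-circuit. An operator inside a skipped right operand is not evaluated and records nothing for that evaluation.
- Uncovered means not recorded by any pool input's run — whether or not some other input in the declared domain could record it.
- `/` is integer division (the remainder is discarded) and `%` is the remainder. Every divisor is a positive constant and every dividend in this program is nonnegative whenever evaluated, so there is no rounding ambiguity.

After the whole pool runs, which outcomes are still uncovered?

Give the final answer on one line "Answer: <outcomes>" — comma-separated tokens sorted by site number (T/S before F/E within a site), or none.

input #1, p=28: events B2->E, B1->T, B4->S, B3->T; outcomes B1=T, B2=E, B3=T, B4=S
input #2, p=39: events B2->S, B1->T, B4->S, B3->T; outcomes B1=T, B2=S, B3=T, B4=S
input #3, p=35: events B2->S, B1->T, B4->S, B3->T; outcomes B1=T, B2=S, B3=T, B4=S
input #4, p=4: events B2->E, B1->F, B4->E, B5->S, B3->T; outcomes B1=F, B2=E, B3=T, B4=E, B5=S
input #5, p=26: events B2->E, B1->T, B4->S, B3->T; outcomes B1=T, B2=E, B3=T, B4=S
input #6, p=32: events B2->E, B1->T, B4->S, B3->T; outcomes B1=T, B2=E, B3=T, B4=S
union over the pool: B1=T, B1=F, B2=S, B2=E, B3=T, B4=S, B4=E, B5=S
uncovered (2 of 10): B3=F, B5=E

Answer: B3=F, B5=E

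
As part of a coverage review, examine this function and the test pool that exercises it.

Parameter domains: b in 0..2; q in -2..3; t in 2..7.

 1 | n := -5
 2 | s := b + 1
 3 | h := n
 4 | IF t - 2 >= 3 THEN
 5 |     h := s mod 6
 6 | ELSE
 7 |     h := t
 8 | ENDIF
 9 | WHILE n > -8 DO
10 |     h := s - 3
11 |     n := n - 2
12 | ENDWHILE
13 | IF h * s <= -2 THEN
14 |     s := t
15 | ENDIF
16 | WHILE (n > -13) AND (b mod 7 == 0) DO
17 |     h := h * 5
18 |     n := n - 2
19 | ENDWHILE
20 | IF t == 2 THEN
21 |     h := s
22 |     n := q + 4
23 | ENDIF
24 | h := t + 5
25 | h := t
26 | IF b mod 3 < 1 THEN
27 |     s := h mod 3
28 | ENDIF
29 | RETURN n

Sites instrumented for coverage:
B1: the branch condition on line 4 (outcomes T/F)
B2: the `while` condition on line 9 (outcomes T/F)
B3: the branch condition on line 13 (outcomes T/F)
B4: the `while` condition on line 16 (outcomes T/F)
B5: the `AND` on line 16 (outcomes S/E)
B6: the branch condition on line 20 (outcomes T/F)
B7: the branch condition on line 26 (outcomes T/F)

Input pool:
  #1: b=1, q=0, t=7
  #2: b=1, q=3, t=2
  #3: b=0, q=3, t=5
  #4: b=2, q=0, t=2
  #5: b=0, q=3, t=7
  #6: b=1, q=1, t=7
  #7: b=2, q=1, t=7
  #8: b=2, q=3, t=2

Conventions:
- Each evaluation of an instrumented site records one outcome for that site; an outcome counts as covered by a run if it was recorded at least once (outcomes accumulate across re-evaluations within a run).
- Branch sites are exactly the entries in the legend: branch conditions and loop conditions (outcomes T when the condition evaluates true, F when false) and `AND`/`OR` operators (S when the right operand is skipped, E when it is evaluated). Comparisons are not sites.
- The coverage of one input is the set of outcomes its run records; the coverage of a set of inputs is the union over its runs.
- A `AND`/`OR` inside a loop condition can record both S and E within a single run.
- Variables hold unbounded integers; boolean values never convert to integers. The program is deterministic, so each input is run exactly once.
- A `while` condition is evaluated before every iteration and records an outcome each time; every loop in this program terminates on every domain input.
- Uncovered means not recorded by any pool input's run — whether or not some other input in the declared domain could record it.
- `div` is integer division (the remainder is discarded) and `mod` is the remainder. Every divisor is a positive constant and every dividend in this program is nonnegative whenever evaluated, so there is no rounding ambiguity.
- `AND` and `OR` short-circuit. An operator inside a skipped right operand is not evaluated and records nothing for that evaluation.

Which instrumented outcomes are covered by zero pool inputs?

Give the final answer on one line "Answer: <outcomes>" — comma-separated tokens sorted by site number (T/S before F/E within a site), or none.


test 1 (b=1, q=0, t=7) hits B1=T, B2=T, B2=F, B3=T, B4=F, B5=E, B6=F, B7=F
test 2 (b=1, q=3, t=2) hits B1=F, B2=T, B2=F, B3=T, B4=F, B5=E, B6=T, B7=F
test 3 (b=0, q=3, t=5) hits B1=T, B2=T, B2=F, B3=T, B4=T, B4=F, B5=S, B5=E, B6=F, B7=T
test 4 (b=2, q=0, t=2) hits B1=F, B2=T, B2=F, B3=F, B4=F, B5=E, B6=T, B7=F
test 5 (b=0, q=3, t=7) hits B1=T, B2=T, B2=F, B3=T, B4=T, B4=F, B5=S, B5=E, B6=F, B7=T
test 6 (b=1, q=1, t=7) hits B1=T, B2=T, B2=F, B3=T, B4=F, B5=E, B6=F, B7=F
test 7 (b=2, q=1, t=7) hits B1=T, B2=T, B2=F, B3=F, B4=F, B5=E, B6=F, B7=F
test 8 (b=2, q=3, t=2) hits B1=F, B2=T, B2=F, B3=F, B4=F, B5=E, B6=T, B7=F
union over the pool: B1=T, B1=F, B2=T, B2=F, B3=T, B3=F, B4=T, B4=F, B5=S, B5=E, B6=T, B6=F, B7=T, B7=F
uncovered (0 of 14): none
Answer: none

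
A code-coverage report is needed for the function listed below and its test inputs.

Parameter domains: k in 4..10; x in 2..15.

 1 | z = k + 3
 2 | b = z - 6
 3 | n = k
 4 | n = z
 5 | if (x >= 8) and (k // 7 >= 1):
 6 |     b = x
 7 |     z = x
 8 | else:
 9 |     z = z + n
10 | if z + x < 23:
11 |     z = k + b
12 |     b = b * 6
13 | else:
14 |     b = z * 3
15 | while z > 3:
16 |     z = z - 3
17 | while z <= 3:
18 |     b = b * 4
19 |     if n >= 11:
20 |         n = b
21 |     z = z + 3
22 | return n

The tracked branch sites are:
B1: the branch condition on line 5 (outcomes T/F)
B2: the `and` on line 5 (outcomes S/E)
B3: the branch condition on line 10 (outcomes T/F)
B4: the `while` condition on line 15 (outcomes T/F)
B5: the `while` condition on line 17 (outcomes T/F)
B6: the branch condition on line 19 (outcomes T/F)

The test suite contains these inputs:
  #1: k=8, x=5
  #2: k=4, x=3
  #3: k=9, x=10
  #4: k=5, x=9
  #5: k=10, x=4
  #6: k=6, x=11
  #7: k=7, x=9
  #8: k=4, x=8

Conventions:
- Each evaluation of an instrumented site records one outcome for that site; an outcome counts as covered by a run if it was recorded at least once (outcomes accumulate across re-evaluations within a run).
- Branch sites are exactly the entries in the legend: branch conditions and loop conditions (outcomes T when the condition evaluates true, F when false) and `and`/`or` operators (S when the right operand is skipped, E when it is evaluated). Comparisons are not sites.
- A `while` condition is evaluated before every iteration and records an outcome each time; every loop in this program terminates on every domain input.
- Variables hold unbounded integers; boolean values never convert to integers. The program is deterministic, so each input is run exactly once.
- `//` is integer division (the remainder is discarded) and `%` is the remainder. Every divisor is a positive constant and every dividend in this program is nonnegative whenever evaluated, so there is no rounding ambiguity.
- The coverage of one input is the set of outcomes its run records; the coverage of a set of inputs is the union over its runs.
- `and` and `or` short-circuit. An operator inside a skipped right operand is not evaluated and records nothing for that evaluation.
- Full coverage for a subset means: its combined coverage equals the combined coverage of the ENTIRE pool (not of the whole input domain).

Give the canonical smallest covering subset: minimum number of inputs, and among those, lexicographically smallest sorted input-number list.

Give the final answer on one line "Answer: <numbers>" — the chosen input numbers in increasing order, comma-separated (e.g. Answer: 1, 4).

#1 (k=8, x=5) -> B2->S, B1->F, B3->F, B4->T, B4->T, B4->T, B4->T, B4->T, B4->T, B4->T, B4->F, B5->T, B6->T, B5->F; covered: B1=F, B2=S, B3=F, B4=T, B4=F, B5=T, B5=F, B6=T
#2 (k=4, x=3) -> B2->S, B1->F, B3->T, B4->T, B4->F, B5->T, B6->F, B5->F; covered: B1=F, B2=S, B3=T, B4=T, B4=F, B5=T, B5=F, B6=F
#3 (k=9, x=10) -> B2->E, B1->T, B3->T, B4->T, B4->T, B4->T, B4->T, B4->T, B4->T, B4->F, B5->T, B6->T, B5->F; covered: B1=T, B2=E, B3=T, B4=T, B4=F, B5=T, B5=F, B6=T
#4 (k=5, x=9) -> B2->E, B1->F, B3->F, B4->T, B4->T, B4->T, B4->T, B4->T, B4->F, B5->T, B6->F, B5->F; covered: B1=F, B2=E, B3=F, B4=T, B4=F, B5=T, B5=F, B6=F
#5 (k=10, x=4) -> B2->S, B1->F, B3->F, B4->T, B4->T, B4->T, B4->T, B4->T, B4->T, B4->T, B4->T, B4->F, B5->T, B6->T, ...; covered: B1=F, B2=S, B3=F, B4=T, B4=F, B5=T, B5=F, B6=T
#6 (k=6, x=11) -> B2->E, B1->F, B3->F, B4->T, B4->T, B4->T, B4->T, B4->T, B4->F, B5->T, B6->F, B5->F; covered: B1=F, B2=E, B3=F, B4=T, B4=F, B5=T, B5=F, B6=F
#7 (k=7, x=9) -> B2->E, B1->T, B3->T, B4->T, B4->T, B4->T, B4->T, B4->T, B4->F, B5->T, B6->F, B5->F; covered: B1=T, B2=E, B3=T, B4=T, B4=F, B5=T, B5=F, B6=F
#8 (k=4, x=8) -> B2->E, B1->F, B3->T, B4->T, B4->F, B5->T, B6->F, B5->F; covered: B1=F, B2=E, B3=T, B4=T, B4=F, B5=T, B5=F, B6=F
the full pool covers 12 outcomes: B1=T, B1=F, B2=S, B2=E, B3=T, B3=F, B4=T, B4=F, B5=T, B5=F, B6=T, B6=F
checked all size-1 subsets: none covers 12 outcomes (max 8/12)
size 2: inputs {1, 7} cover all 12 outcomes, and no lexicographically smaller subset of this size does

Answer: 1, 7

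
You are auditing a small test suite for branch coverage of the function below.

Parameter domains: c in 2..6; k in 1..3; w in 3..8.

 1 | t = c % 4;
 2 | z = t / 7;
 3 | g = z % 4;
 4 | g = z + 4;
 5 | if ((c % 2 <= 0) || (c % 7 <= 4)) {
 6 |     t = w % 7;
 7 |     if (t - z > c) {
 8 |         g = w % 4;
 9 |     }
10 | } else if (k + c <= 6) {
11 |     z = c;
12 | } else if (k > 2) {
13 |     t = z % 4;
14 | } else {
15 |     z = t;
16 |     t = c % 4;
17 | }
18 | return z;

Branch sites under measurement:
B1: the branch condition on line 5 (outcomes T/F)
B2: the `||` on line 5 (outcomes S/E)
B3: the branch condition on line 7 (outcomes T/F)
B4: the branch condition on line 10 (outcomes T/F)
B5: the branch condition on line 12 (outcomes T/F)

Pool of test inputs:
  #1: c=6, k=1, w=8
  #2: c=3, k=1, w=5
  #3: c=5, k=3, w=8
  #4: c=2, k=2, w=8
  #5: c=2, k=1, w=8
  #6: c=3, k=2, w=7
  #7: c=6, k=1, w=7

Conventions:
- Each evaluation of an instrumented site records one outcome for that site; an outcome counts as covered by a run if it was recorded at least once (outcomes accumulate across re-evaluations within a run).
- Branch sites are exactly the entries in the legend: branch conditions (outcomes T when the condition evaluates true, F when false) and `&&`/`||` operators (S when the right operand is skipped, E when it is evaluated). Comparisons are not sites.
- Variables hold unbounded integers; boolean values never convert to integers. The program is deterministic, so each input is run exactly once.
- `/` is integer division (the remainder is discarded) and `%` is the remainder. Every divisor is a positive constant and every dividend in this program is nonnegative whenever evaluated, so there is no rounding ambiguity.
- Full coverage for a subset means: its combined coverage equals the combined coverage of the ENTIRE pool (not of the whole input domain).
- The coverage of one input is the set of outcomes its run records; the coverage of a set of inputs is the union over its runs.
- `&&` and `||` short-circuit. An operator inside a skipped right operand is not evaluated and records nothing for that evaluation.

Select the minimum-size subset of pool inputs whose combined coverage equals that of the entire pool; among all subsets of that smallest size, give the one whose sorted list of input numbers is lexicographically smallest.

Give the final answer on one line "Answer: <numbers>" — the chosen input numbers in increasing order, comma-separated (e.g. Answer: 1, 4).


#1 (c=6, k=1, w=8) -> covered: B1=T, B2=S, B3=F
#2 (c=3, k=1, w=5) -> covered: B1=T, B2=E, B3=T
#3 (c=5, k=3, w=8) -> covered: B1=F, B2=E, B4=F, B5=T
#4 (c=2, k=2, w=8) -> covered: B1=T, B2=S, B3=F
#5 (c=2, k=1, w=8) -> covered: B1=T, B2=S, B3=F
#6 (c=3, k=2, w=7) -> covered: B1=T, B2=E, B3=F
#7 (c=6, k=1, w=7) -> covered: B1=T, B2=S, B3=F
pool-wide coverage (8 outcomes): B1=T, B1=F, B2=S, B2=E, B3=T, B3=F, B4=F, B5=T
no size-1 subset reaches all 8 outcomes (best union: 4/8)
no size-2 subset reaches all 8 outcomes (best union: 7/8)
size 3: inputs {1, 2, 3} cover all 8 outcomes, and no lexicographically smaller subset of this size does
Answer: 1, 2, 3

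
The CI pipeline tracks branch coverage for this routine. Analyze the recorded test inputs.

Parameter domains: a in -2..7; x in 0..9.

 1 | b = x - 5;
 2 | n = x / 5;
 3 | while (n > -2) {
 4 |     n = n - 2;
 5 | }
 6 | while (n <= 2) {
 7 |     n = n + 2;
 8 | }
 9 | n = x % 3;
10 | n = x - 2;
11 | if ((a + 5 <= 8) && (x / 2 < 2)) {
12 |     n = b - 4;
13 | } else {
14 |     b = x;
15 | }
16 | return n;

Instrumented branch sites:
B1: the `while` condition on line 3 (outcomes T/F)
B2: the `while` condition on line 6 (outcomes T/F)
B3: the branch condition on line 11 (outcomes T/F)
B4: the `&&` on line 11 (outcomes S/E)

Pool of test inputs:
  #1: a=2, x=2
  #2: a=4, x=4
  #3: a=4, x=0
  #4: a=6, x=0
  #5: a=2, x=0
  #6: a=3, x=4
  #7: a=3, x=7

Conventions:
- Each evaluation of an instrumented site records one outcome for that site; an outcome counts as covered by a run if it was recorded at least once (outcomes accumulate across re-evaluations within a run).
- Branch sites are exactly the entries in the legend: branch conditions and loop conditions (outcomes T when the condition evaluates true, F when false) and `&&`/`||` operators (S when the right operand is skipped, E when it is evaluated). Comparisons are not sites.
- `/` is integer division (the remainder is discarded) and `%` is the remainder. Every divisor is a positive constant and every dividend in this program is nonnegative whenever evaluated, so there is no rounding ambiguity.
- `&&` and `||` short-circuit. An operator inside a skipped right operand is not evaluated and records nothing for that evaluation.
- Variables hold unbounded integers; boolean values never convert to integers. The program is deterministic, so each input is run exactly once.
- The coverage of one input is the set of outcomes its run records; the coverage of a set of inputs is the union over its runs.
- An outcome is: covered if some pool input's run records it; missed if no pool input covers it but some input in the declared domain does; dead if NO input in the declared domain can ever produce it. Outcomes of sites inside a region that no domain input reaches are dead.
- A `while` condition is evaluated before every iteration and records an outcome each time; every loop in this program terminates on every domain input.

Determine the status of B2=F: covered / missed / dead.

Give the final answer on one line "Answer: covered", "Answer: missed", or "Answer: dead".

B2=F is recorded by pool input(s) 1, 2, 3, 4, 5, 6, 7 -> covered

Answer: covered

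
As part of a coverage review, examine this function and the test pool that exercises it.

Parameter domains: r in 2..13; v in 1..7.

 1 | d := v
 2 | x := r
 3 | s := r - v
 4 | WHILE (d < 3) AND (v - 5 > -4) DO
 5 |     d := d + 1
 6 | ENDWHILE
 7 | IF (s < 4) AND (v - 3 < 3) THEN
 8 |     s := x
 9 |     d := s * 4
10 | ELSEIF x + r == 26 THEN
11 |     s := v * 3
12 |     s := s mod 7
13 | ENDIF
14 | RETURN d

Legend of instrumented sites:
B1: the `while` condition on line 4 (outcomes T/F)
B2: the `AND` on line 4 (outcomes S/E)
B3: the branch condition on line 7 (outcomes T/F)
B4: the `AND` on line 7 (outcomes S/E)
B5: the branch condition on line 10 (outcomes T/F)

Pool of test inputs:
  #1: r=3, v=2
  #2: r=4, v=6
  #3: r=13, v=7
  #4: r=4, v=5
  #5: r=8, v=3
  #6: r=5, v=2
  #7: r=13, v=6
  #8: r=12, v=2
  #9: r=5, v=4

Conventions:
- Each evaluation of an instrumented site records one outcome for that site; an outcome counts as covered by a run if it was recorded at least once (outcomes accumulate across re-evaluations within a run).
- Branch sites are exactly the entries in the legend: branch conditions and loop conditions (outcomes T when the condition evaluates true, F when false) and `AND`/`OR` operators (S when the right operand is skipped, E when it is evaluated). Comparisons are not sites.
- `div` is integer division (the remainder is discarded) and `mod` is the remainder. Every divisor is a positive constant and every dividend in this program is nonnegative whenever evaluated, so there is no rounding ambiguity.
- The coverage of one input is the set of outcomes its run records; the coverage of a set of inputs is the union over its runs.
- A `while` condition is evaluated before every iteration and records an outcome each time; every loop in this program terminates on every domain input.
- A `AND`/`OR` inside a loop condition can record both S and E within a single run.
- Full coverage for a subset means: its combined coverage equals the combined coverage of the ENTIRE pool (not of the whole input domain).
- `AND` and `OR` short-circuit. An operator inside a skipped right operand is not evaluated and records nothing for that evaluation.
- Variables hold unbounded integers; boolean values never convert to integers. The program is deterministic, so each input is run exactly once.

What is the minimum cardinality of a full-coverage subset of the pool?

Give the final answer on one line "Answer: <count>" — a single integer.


test 1 (r=3, v=2) fires B2->E, B1->T, B2->S, B1->F, B4->E, B3->T; hits B1=T, B1=F, B2=S, B2=E, B3=T, B4=E
test 2 (r=4, v=6) fires B2->S, B1->F, B4->E, B3->F, B5->F; hits B1=F, B2=S, B3=F, B4=E, B5=F
test 3 (r=13, v=7) fires B2->S, B1->F, B4->S, B3->F, B5->T; hits B1=F, B2=S, B3=F, B4=S, B5=T
test 4 (r=4, v=5) fires B2->S, B1->F, B4->E, B3->T; hits B1=F, B2=S, B3=T, B4=E
test 5 (r=8, v=3) fires B2->S, B1->F, B4->S, B3->F, B5->F; hits B1=F, B2=S, B3=F, B4=S, B5=F
test 6 (r=5, v=2) fires B2->E, B1->T, B2->S, B1->F, B4->E, B3->T; hits B1=T, B1=F, B2=S, B2=E, B3=T, B4=E
test 7 (r=13, v=6) fires B2->S, B1->F, B4->S, B3->F, B5->T; hits B1=F, B2=S, B3=F, B4=S, B5=T
test 8 (r=12, v=2) fires B2->E, B1->T, B2->S, B1->F, B4->S, B3->F, B5->F; hits B1=T, B1=F, B2=S, B2=E, B3=F, B4=S, B5=F
test 9 (r=5, v=4) fires B2->S, B1->F, B4->E, B3->T; hits B1=F, B2=S, B3=T, B4=E
the full pool covers 10 outcomes: B1=T, B1=F, B2=S, B2=E, B3=T, B3=F, B4=S, B4=E, B5=T, B5=F
every size-1 subset falls short of the 10 outcomes (best: 7/10)
every size-2 subset falls short of the 10 outcomes (best: 9/10)
size 3: inputs {1, 2, 3} cover all 10 outcomes, and no lexicographically smaller subset of this size does
Answer: 3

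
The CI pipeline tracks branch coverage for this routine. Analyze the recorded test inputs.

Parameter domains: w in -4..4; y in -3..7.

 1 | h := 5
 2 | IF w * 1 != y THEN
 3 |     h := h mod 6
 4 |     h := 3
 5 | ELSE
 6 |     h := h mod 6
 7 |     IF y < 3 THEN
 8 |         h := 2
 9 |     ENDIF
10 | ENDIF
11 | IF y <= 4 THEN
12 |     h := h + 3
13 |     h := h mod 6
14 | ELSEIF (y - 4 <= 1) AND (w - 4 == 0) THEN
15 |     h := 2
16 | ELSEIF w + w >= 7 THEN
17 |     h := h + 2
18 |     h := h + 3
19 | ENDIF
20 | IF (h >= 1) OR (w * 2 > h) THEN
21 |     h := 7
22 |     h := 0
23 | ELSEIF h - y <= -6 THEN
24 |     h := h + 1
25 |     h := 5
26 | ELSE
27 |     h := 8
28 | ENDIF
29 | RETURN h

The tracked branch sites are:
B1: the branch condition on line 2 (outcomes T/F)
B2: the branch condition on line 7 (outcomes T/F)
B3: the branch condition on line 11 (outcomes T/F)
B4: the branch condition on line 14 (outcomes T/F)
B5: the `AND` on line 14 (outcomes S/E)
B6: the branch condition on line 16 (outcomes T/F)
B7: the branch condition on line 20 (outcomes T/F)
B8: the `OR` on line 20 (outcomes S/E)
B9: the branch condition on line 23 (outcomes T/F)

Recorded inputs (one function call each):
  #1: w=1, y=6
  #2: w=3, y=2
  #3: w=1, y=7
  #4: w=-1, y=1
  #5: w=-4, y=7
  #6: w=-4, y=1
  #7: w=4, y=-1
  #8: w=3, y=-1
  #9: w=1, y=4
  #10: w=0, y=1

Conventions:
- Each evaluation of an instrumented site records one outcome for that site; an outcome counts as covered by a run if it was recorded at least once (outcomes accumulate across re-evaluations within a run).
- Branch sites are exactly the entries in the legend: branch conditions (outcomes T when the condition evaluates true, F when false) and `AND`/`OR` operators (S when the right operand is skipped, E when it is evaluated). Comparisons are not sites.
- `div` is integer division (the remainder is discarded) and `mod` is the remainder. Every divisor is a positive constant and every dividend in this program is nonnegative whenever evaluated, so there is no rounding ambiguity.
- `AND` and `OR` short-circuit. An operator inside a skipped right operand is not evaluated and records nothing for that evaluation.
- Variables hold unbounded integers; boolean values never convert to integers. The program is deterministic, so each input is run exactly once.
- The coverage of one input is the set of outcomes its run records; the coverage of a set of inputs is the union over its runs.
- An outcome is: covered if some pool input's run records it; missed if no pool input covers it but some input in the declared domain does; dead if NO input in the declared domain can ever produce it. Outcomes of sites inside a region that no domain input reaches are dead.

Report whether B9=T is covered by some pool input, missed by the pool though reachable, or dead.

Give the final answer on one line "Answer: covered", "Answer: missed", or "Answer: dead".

no pool input records B9=T
checking all 99 inputs in the declared domain: B9=T is never recorded -> dead

Answer: dead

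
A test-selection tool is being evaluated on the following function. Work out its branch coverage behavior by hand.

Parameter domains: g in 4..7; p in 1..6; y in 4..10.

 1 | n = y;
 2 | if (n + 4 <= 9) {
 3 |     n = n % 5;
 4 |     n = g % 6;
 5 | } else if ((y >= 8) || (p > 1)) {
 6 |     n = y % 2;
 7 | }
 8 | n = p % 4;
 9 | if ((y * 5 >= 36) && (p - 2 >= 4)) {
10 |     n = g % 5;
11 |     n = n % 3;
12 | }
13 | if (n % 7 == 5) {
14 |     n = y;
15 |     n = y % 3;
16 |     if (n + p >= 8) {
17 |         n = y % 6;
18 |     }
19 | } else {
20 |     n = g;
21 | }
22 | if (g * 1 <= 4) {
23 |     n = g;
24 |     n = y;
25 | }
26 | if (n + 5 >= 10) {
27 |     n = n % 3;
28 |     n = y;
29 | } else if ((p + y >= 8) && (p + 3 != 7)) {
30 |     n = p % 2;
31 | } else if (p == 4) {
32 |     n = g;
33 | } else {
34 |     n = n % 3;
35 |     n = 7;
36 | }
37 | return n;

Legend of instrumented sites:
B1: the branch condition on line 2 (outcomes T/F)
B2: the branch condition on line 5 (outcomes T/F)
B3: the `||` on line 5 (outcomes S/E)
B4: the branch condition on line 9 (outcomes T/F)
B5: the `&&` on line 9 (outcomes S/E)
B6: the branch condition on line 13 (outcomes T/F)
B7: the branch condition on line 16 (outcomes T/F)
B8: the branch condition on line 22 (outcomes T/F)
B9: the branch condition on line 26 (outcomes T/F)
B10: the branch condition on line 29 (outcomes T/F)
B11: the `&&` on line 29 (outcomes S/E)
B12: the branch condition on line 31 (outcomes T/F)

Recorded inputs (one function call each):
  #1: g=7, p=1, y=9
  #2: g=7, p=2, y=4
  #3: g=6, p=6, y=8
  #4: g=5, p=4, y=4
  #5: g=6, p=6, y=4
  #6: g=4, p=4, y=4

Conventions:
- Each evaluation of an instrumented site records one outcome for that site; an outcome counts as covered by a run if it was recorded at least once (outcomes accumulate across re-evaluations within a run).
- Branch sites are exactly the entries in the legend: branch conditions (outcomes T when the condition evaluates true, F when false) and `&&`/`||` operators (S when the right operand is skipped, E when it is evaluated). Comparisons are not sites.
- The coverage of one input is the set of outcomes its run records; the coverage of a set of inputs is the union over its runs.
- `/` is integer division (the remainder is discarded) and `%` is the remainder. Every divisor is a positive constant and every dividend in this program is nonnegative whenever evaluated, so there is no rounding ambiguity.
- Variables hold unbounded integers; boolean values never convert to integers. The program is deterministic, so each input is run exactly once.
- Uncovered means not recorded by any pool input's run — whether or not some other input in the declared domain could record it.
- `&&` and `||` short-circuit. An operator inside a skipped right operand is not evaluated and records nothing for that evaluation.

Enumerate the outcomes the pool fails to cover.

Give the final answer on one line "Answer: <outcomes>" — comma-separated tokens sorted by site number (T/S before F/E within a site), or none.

input #1, g=7, p=1, y=9: events B1->F, B3->S, B2->T, B5->E, B4->F, B6->F, B8->F, B9->T; outcomes B1=F, B2=T, B3=S, B4=F, B5=E, B6=F, B8=F, B9=T
input #2, g=7, p=2, y=4: events B1->T, B5->S, B4->F, B6->F, B8->F, B9->T; outcomes B1=T, B4=F, B5=S, B6=F, B8=F, B9=T
input #3, g=6, p=6, y=8: events B1->F, B3->S, B2->T, B5->E, B4->T, B6->F, B8->F, B9->T; outcomes B1=F, B2=T, B3=S, B4=T, B5=E, B6=F, B8=F, B9=T
input #4, g=5, p=4, y=4: events B1->T, B5->S, B4->F, B6->F, B8->F, B9->T; outcomes B1=T, B4=F, B5=S, B6=F, B8=F, B9=T
input #5, g=6, p=6, y=4: events B1->T, B5->S, B4->F, B6->F, B8->F, B9->T; outcomes B1=T, B4=F, B5=S, B6=F, B8=F, B9=T
input #6, g=4, p=4, y=4: events B1->T, B5->S, B4->F, B6->F, B8->T, B9->F, B11->E, B10->F, B12->T; outcomes B1=T, B4=F, B5=S, B6=F, B8=T, B9=F, B10=F, B11=E, B12=T
union over the pool: B1=T, B1=F, B2=T, B3=S, B4=T, B4=F, B5=S, B5=E, B6=F, B8=T, B8=F, B9=T, B9=F, B10=F, B11=E, B12=T
uncovered (8 of 24): B2=F, B3=E, B6=T, B7=T, B7=F, B10=T, B11=S, B12=F

Answer: B2=F, B3=E, B6=T, B7=T, B7=F, B10=T, B11=S, B12=F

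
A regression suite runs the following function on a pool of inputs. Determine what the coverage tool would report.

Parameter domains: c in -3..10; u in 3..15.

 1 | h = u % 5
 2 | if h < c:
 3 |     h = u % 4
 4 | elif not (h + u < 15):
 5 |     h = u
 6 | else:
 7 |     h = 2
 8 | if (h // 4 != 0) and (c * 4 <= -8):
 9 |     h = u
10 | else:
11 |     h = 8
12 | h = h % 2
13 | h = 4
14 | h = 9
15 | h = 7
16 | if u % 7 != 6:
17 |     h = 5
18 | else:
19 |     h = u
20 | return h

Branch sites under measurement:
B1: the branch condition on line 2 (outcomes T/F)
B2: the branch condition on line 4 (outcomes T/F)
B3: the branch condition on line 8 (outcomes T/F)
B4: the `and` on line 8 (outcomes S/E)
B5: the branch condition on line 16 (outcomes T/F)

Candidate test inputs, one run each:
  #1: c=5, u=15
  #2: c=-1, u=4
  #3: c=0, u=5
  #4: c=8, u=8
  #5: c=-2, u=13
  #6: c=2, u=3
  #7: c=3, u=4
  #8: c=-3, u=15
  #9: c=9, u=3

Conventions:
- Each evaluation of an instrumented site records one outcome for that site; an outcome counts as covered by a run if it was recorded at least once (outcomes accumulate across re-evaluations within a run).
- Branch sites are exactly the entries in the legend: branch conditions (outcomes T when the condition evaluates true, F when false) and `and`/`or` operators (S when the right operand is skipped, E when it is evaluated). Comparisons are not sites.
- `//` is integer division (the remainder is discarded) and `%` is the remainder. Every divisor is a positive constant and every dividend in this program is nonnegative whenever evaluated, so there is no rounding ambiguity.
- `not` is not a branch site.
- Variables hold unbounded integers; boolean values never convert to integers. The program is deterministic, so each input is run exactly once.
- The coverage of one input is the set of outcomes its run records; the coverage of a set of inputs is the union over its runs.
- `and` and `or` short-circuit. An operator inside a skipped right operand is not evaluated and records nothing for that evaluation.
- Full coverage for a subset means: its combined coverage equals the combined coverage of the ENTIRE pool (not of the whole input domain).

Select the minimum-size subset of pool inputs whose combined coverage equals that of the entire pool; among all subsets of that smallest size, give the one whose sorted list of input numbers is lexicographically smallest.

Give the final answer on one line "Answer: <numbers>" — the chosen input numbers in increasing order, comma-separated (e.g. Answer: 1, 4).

input #1 (c=5, u=15): events B1->T, B4->S, B3->F, B5->T; covers B1=T, B3=F, B4=S, B5=T
input #2 (c=-1, u=4): events B1->F, B2->F, B4->S, B3->F, B5->T; covers B1=F, B2=F, B3=F, B4=S, B5=T
input #3 (c=0, u=5): events B1->F, B2->F, B4->S, B3->F, B5->T; covers B1=F, B2=F, B3=F, B4=S, B5=T
input #4 (c=8, u=8): events B1->T, B4->S, B3->F, B5->T; covers B1=T, B3=F, B4=S, B5=T
input #5 (c=-2, u=13): events B1->F, B2->T, B4->E, B3->T, B5->F; covers B1=F, B2=T, B3=T, B4=E, B5=F
input #6 (c=2, u=3): events B1->F, B2->F, B4->S, B3->F, B5->T; covers B1=F, B2=F, B3=F, B4=S, B5=T
input #7 (c=3, u=4): events B1->F, B2->F, B4->S, B3->F, B5->T; covers B1=F, B2=F, B3=F, B4=S, B5=T
input #8 (c=-3, u=15): events B1->F, B2->T, B4->E, B3->T, B5->T; covers B1=F, B2=T, B3=T, B4=E, B5=T
input #9 (c=9, u=3): events B1->T, B4->S, B3->F, B5->T; covers B1=T, B3=F, B4=S, B5=T
union over all inputs: B1=T, B1=F, B2=T, B2=F, B3=T, B3=F, B4=S, B4=E, B5=T, B5=F (10 outcomes)
size 1 is not enough: best union over all size-1 subsets is 5/10
size 2 is not enough: best union over all size-2 subsets is 9/10
size 3: inputs {1, 2, 5} cover all 10 outcomes, and no lexicographically smaller subset of this size does

Answer: 1, 2, 5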